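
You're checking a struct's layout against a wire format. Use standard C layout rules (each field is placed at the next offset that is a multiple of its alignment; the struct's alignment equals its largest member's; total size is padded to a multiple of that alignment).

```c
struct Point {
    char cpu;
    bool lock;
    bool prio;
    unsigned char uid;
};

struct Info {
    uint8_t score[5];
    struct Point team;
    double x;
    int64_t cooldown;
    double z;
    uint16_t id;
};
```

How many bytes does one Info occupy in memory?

Point: 0..1  cpu  (1B, 1-aligned); 1..2  lock  (1B, 1-aligned); 2..3  prio  (1B, 1-aligned); 3..4  uid  (1B, 1-aligned); sizeof = 4, alignof = 1
0..5  score  (5B, 1-aligned)
5..9  team  (4B, 1-aligned)
9..16  -- padding (7B)
16..24  x  (8B, 8-aligned)
24..32  cooldown  (8B, 8-aligned)
32..40  z  (8B, 8-aligned)
40..42  id  (2B, 2-aligned)
42..48  -- tail padding (6B)
sizeof = 48, alignof = 8

48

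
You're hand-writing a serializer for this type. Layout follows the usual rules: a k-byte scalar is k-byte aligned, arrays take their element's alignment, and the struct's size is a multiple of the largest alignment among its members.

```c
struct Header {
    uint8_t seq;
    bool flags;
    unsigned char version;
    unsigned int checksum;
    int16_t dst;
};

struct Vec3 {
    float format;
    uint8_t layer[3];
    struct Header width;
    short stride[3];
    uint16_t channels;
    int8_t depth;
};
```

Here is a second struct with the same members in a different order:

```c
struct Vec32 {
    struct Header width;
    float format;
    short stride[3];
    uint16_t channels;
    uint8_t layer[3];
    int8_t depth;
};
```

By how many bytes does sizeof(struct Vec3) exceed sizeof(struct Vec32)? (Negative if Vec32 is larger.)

Header: @0: seq [1B, align 1] → 1; @1: flags [1B, align 1] → 2; @2: version [1B, align 1] → 3; +1 pad (align 4); @4: checksum [4B, align 4] → 8; @8: dst [2B, align 2] → 10; +2 tail pad (align 4); size 12, align 4
@0: format [4B, align 4] → 4
@4: layer [3B, align 1] → 7
+1 pad (align 4)
@8: width [12B, align 4] → 20
@20: stride [6B, align 2] → 26
@26: channels [2B, align 2] → 28
@28: depth [1B, align 1] → 29
+3 tail pad (align 4)
size 32, align 4
— Vec32 —
@0: width [12B, align 4] → 12
@12: format [4B, align 4] → 16
@16: stride [6B, align 2] → 22
@22: channels [2B, align 2] → 24
@24: layer [3B, align 1] → 27
@27: depth [1B, align 1] → 28
size 28, align 4
32 − 28 = 4

4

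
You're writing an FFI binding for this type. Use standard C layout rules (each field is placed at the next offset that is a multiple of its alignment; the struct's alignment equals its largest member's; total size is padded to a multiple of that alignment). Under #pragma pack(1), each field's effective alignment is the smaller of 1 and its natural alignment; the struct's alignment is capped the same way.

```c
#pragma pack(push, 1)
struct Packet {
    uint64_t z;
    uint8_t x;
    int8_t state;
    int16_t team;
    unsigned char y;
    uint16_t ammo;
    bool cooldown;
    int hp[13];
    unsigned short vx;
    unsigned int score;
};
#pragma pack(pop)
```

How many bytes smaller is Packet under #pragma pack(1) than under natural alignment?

natural layout:
  z at 0 (size 8, align 8) → ends 8
  x at 8 (size 1, align 1) → ends 9
  state at 9 (size 1, align 1) → ends 10
  team at 10 (size 2, align 2) → ends 12
  y at 12 (size 1, align 1) → ends 13
  pad 1 to align 2 for ammo
  ammo at 14 (size 2, align 2) → ends 16
  cooldown at 16 (size 1, align 1) → ends 17
  pad 3 to align 4 for hp
  hp at 20 (size 52, align 4) → ends 72
  vx at 72 (size 2, align 2) → ends 74
  pad 2 to align 4 for score
  score at 76 (size 4, align 4) → ends 80
  total 80 bytes, alignment 8
packed(1) layout:
  z at 0 (size 8, align 1) → ends 8
  x at 8 (size 1, align 1) → ends 9
  state at 9 (size 1, align 1) → ends 10
  team at 10 (size 2, align 1) → ends 12
  y at 12 (size 1, align 1) → ends 13
  ammo at 13 (size 2, align 1) → ends 15
  cooldown at 15 (size 1, align 1) → ends 16
  hp at 16 (size 52, align 1) → ends 68
  vx at 68 (size 2, align 1) → ends 70
  score at 70 (size 4, align 1) → ends 74
  total 74 bytes, alignment 1
80 − 74 = 6

6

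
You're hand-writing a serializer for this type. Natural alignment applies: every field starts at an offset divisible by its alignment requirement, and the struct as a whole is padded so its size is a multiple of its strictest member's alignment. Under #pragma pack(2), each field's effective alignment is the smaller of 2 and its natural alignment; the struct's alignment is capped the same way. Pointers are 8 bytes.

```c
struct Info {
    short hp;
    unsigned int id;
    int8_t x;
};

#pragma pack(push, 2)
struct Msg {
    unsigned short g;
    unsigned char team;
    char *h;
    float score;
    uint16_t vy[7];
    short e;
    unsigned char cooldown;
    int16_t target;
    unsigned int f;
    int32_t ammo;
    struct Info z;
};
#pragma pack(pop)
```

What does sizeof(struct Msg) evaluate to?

56

Info: @0: hp [2B, align 2] → 2; +2 pad (align 4); @4: id [4B, align 4] → 8; @8: x [1B, align 1] → 9; +3 tail pad (align 4); size 12, align 4
@0: g [2B, align 2] → 2
@2: team [1B, align 1] → 3
+1 pad (align 2)
@4: h [8B, align 2] → 12
@12: score [4B, align 2] → 16
@16: vy [14B, align 2] → 30
@30: e [2B, align 2] → 32
@32: cooldown [1B, align 1] → 33
+1 pad (align 2)
@34: target [2B, align 2] → 36
@36: f [4B, align 2] → 40
@40: ammo [4B, align 2] → 44
@44: z [12B, align 2] → 56
size 56, align 2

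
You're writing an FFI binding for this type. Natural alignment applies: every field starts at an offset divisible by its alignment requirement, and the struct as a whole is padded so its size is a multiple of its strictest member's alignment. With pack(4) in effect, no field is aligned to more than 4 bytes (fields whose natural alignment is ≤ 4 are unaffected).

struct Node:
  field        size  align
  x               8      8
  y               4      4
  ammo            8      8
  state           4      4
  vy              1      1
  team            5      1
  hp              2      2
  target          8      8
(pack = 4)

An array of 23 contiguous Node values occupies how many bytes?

920

x at 0 (size 8, align 4) → ends 8
y at 8 (size 4, align 4) → ends 12
ammo at 12 (size 8, align 4) → ends 20
state at 20 (size 4, align 4) → ends 24
vy at 24 (size 1, align 1) → ends 25
team at 25 (size 5, align 1) → ends 30
hp at 30 (size 2, align 2) → ends 32
target at 32 (size 8, align 4) → ends 40
total 40 bytes, alignment 4
array of 23: 23 × 40 = 920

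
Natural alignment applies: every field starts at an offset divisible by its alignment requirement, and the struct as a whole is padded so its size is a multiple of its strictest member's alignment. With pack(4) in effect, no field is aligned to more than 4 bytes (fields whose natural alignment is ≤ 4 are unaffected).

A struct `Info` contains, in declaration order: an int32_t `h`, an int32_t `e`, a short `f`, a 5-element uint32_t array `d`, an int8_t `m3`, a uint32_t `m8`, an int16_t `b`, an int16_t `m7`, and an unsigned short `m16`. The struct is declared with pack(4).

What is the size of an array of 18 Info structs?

@0: h [4B, align 4] → 4
@4: e [4B, align 4] → 8
@8: f [2B, align 2] → 10
+2 pad (align 4)
@12: d [20B, align 4] → 32
@32: m3 [1B, align 1] → 33
+3 pad (align 4)
@36: m8 [4B, align 4] → 40
@40: b [2B, align 2] → 42
@42: m7 [2B, align 2] → 44
@44: m16 [2B, align 2] → 46
+2 tail pad (align 4)
size 48, align 4
array of 18: 18 × 48 = 864

864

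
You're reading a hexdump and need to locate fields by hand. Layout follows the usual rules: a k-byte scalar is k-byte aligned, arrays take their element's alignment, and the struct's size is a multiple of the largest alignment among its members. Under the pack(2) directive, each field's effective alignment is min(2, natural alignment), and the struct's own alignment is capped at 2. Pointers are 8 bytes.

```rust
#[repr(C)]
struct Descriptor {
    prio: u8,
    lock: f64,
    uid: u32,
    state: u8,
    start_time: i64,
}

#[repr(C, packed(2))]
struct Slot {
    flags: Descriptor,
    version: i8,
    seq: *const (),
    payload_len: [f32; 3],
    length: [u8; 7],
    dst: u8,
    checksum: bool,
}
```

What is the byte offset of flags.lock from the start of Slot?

8

Descriptor: 0..1  prio  (1B, 1-aligned); 1..8  -- padding (7B); 8..16  lock  (8B, 8-aligned); 16..20  uid  (4B, 4-aligned); 20..21  state  (1B, 1-aligned); 21..24  -- padding (3B); 24..32  start_time  (8B, 8-aligned); sizeof = 32, alignof = 8
0..32  flags  (32B, 2-aligned)
within Descriptor: lock at 8
0 + 8 = 8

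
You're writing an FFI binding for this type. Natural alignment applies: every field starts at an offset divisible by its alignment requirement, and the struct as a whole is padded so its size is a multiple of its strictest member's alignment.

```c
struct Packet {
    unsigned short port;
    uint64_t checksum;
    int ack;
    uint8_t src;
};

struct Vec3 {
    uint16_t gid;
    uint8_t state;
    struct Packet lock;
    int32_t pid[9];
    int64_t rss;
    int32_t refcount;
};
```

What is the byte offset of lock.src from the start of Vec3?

28

Packet: @0: port [2B, align 2] → 2; +6 pad (align 8); @8: checksum [8B, align 8] → 16; @16: ack [4B, align 4] → 20; @20: src [1B, align 1] → 21; +3 tail pad (align 8); size 24, align 8
@0: gid [2B, align 2] → 2
@2: state [1B, align 1] → 3
+5 pad (align 8)
@8: lock [24B, align 8] → 32
within Packet: src at 20
8 + 20 = 28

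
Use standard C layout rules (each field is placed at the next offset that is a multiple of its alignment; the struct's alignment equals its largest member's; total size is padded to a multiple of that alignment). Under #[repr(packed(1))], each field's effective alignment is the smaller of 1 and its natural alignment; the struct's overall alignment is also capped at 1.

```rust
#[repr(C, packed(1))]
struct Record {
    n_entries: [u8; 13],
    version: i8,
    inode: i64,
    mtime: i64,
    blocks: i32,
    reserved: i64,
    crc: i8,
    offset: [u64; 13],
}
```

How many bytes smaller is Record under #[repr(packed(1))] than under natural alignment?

13

natural layout:
  0..13  n_entries  (13B, 1-aligned)
  13..14  version  (1B, 1-aligned)
  14..16  -- padding (2B)
  16..24  inode  (8B, 8-aligned)
  24..32  mtime  (8B, 8-aligned)
  32..36  blocks  (4B, 4-aligned)
  36..40  -- padding (4B)
  40..48  reserved  (8B, 8-aligned)
  48..49  crc  (1B, 1-aligned)
  49..56  -- padding (7B)
  56..160  offset  (104B, 8-aligned)
  sizeof = 160, alignof = 8
packed(1) layout:
  0..13  n_entries  (13B, 1-aligned)
  13..14  version  (1B, 1-aligned)
  14..22  inode  (8B, 1-aligned)
  22..30  mtime  (8B, 1-aligned)
  30..34  blocks  (4B, 1-aligned)
  34..42  reserved  (8B, 1-aligned)
  42..43  crc  (1B, 1-aligned)
  43..147  offset  (104B, 1-aligned)
  sizeof = 147, alignof = 1
160 − 147 = 13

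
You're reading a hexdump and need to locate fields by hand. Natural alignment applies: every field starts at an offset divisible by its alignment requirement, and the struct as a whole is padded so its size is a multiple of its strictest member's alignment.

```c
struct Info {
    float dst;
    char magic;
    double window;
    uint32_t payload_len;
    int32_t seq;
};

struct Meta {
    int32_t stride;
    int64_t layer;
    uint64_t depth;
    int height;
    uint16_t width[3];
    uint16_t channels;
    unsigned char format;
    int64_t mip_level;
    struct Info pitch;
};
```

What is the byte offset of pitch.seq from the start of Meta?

68

Info: @0: dst [4B, align 4] → 4; @4: magic [1B, align 1] → 5; +3 pad (align 8); @8: window [8B, align 8] → 16; @16: payload_len [4B, align 4] → 20; @20: seq [4B, align 4] → 24; size 24, align 8
@0: stride [4B, align 4] → 4
+4 pad (align 8)
@8: layer [8B, align 8] → 16
@16: depth [8B, align 8] → 24
@24: height [4B, align 4] → 28
@28: width [6B, align 2] → 34
@34: channels [2B, align 2] → 36
@36: format [1B, align 1] → 37
+3 pad (align 8)
@40: mip_level [8B, align 8] → 48
@48: pitch [24B, align 8] → 72
within Info: seq at 20
48 + 20 = 68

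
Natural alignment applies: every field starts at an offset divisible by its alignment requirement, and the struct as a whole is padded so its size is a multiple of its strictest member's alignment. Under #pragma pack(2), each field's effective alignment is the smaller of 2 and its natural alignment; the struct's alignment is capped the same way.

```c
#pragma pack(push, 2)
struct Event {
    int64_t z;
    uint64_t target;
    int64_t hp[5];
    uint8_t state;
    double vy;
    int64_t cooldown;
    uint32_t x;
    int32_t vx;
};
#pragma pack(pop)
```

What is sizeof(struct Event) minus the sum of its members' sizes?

0..8  z  (8B, 2-aligned)
8..16  target  (8B, 2-aligned)
16..56  hp  (40B, 2-aligned)
56..57  state  (1B, 1-aligned)
57..58  -- padding (1B)
58..66  vy  (8B, 2-aligned)
66..74  cooldown  (8B, 2-aligned)
74..78  x  (4B, 2-aligned)
78..82  vx  (4B, 2-aligned)
sizeof = 82, alignof = 2
data bytes 81, size 82 → padding 1

1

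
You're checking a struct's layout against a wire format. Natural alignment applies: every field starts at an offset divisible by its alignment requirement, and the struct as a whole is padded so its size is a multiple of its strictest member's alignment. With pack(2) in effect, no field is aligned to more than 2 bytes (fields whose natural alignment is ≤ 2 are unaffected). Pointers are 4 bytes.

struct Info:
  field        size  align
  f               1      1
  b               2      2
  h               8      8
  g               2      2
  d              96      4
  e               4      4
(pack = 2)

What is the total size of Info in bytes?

@0: f [1B, align 1] → 1
+1 pad (align 2)
@2: b [2B, align 2] → 4
@4: h [8B, align 2] → 12
@12: g [2B, align 2] → 14
@14: d [96B, align 2] → 110
@110: e [4B, align 2] → 114
size 114, align 2

114 bytes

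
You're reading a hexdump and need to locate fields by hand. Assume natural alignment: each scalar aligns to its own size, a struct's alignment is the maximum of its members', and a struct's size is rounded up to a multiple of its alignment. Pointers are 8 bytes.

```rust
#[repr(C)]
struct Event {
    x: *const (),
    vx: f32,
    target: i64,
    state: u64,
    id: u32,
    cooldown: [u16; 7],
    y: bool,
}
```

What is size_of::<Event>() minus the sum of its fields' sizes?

9

@0: x [8B, align 8] → 8
@8: vx [4B, align 4] → 12
+4 pad (align 8)
@16: target [8B, align 8] → 24
@24: state [8B, align 8] → 32
@32: id [4B, align 4] → 36
@36: cooldown [14B, align 2] → 50
@50: y [1B, align 1] → 51
+5 tail pad (align 8)
size 56, align 8
data bytes 47, size 56 → padding 9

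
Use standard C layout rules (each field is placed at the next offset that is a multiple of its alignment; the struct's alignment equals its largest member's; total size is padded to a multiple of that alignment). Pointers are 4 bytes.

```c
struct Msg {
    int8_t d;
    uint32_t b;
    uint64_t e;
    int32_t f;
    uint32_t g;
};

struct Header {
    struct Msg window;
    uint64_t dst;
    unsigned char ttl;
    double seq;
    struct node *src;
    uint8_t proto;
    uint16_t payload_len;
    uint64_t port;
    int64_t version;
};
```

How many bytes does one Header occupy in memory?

72

Msg: @0: d [1B, align 1] → 1; +3 pad (align 4); @4: b [4B, align 4] → 8; @8: e [8B, align 8] → 16; @16: f [4B, align 4] → 20; @20: g [4B, align 4] → 24; size 24, align 8
@0: window [24B, align 8] → 24
@24: dst [8B, align 8] → 32
@32: ttl [1B, align 1] → 33
+7 pad (align 8)
@40: seq [8B, align 8] → 48
@48: src [4B, align 4] → 52
@52: proto [1B, align 1] → 53
+1 pad (align 2)
@54: payload_len [2B, align 2] → 56
@56: port [8B, align 8] → 64
@64: version [8B, align 8] → 72
size 72, align 8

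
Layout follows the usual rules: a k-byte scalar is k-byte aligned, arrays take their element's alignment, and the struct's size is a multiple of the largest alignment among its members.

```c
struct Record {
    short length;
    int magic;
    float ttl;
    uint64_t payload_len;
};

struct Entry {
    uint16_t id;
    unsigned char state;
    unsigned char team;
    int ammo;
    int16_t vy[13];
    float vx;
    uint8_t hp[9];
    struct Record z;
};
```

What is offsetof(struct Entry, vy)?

8

Record: @0: length [2B, align 2] → 2; +2 pad (align 4); @4: magic [4B, align 4] → 8; @8: ttl [4B, align 4] → 12; +4 pad (align 8); @16: payload_len [8B, align 8] → 24; size 24, align 8
@0: id [2B, align 2] → 2
@2: state [1B, align 1] → 3
@3: team [1B, align 1] → 4
@4: ammo [4B, align 4] → 8
@8: vy [26B, align 2] → 34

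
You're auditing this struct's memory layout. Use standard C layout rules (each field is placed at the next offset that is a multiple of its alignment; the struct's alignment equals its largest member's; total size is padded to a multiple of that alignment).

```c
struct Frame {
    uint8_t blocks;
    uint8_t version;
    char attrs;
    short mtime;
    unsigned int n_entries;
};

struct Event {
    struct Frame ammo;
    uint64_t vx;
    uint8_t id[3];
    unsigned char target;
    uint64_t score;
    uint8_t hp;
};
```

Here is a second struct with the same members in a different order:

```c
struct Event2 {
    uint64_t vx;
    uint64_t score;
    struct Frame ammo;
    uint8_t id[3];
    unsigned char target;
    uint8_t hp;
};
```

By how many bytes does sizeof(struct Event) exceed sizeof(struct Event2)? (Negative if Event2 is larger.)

Frame: @0: blocks [1B, align 1] → 1; @1: version [1B, align 1] → 2; @2: attrs [1B, align 1] → 3; +1 pad (align 2); @4: mtime [2B, align 2] → 6; +2 pad (align 4); @8: n_entries [4B, align 4] → 12; size 12, align 4
@0: ammo [12B, align 4] → 12
+4 pad (align 8)
@16: vx [8B, align 8] → 24
@24: id [3B, align 1] → 27
@27: target [1B, align 1] → 28
+4 pad (align 8)
@32: score [8B, align 8] → 40
@40: hp [1B, align 1] → 41
+7 tail pad (align 8)
size 48, align 8
— Event2 —
@0: vx [8B, align 8] → 8
@8: score [8B, align 8] → 16
@16: ammo [12B, align 4] → 28
@28: id [3B, align 1] → 31
@31: target [1B, align 1] → 32
@32: hp [1B, align 1] → 33
+7 tail pad (align 8)
size 40, align 8
48 − 40 = 8

8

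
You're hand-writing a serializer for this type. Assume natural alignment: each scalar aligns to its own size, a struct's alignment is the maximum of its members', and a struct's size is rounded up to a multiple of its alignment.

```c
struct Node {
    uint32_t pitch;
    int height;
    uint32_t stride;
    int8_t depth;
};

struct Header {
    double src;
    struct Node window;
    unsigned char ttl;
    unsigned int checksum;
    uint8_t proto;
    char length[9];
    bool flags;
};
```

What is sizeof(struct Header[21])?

Node: 0..4  pitch  (4B, 4-aligned); 4..8  height  (4B, 4-aligned); 8..12  stride  (4B, 4-aligned); 12..13  depth  (1B, 1-aligned); 13..16  -- tail padding (3B); sizeof = 16, alignof = 4
0..8  src  (8B, 8-aligned)
8..24  window  (16B, 4-aligned)
24..25  ttl  (1B, 1-aligned)
25..28  -- padding (3B)
28..32  checksum  (4B, 4-aligned)
32..33  proto  (1B, 1-aligned)
33..42  length  (9B, 1-aligned)
42..43  flags  (1B, 1-aligned)
43..48  -- tail padding (5B)
sizeof = 48, alignof = 8
array of 21: 21 × 48 = 1008

1008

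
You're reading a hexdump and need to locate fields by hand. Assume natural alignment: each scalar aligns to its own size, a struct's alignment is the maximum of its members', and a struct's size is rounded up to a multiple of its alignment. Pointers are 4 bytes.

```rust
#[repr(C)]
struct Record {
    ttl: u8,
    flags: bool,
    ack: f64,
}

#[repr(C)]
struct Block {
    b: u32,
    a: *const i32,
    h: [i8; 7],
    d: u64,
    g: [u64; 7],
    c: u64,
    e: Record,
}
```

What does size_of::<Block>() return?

Record: @0: ttl [1B, align 1] → 1; @1: flags [1B, align 1] → 2; +6 pad (align 8); @8: ack [8B, align 8] → 16; size 16, align 8
@0: b [4B, align 4] → 4
@4: a [4B, align 4] → 8
@8: h [7B, align 1] → 15
+1 pad (align 8)
@16: d [8B, align 8] → 24
@24: g [56B, align 8] → 80
@80: c [8B, align 8] → 88
@88: e [16B, align 8] → 104
size 104, align 8

104 bytes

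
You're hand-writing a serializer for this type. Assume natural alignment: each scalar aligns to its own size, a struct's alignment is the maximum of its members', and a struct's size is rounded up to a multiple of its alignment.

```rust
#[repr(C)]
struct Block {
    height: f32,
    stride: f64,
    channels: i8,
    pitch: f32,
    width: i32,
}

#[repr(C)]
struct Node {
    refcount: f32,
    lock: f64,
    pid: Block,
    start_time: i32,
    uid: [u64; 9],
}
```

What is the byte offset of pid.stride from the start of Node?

24

Block: 0..4  height  (4B, 4-aligned); 4..8  -- padding (4B); 8..16  stride  (8B, 8-aligned); 16..17  channels  (1B, 1-aligned); 17..20  -- padding (3B); 20..24  pitch  (4B, 4-aligned); 24..28  width  (4B, 4-aligned); 28..32  -- tail padding (4B); sizeof = 32, alignof = 8
0..4  refcount  (4B, 4-aligned)
4..8  -- padding (4B)
8..16  lock  (8B, 8-aligned)
16..48  pid  (32B, 8-aligned)
within Block: stride at 8
16 + 8 = 24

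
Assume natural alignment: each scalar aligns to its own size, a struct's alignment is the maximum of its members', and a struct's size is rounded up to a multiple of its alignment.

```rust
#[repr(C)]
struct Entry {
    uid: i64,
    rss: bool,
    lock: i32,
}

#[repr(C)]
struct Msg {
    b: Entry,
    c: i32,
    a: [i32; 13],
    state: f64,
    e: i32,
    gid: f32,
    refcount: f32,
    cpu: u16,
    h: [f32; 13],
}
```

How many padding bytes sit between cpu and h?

Entry: uid at 0 (size 8, align 8) → ends 8; rss at 8 (size 1, align 1) → ends 9; pad 3 to align 4 for lock; lock at 12 (size 4, align 4) → ends 16; total 16 bytes, alignment 8
b at 0 (size 16, align 8) → ends 16
c at 16 (size 4, align 4) → ends 20
a at 20 (size 52, align 4) → ends 72
state at 72 (size 8, align 8) → ends 80
e at 80 (size 4, align 4) → ends 84
gid at 84 (size 4, align 4) → ends 88
refcount at 88 (size 4, align 4) → ends 92
cpu at 92 (size 2, align 2) → ends 94
pad 2 to align 4 for h
h at 96 (size 52, align 4) → ends 148

2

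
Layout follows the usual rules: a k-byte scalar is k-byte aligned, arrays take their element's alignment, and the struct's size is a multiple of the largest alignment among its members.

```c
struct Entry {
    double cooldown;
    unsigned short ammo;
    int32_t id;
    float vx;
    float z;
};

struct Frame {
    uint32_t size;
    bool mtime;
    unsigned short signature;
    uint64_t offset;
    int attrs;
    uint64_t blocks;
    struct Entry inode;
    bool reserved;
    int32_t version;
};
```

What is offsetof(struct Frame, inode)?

32

Entry: @0: cooldown [8B, align 8] → 8; @8: ammo [2B, align 2] → 10; +2 pad (align 4); @12: id [4B, align 4] → 16; @16: vx [4B, align 4] → 20; @20: z [4B, align 4] → 24; size 24, align 8
@0: size [4B, align 4] → 4
@4: mtime [1B, align 1] → 5
+1 pad (align 2)
@6: signature [2B, align 2] → 8
@8: offset [8B, align 8] → 16
@16: attrs [4B, align 4] → 20
+4 pad (align 8)
@24: blocks [8B, align 8] → 32
@32: inode [24B, align 8] → 56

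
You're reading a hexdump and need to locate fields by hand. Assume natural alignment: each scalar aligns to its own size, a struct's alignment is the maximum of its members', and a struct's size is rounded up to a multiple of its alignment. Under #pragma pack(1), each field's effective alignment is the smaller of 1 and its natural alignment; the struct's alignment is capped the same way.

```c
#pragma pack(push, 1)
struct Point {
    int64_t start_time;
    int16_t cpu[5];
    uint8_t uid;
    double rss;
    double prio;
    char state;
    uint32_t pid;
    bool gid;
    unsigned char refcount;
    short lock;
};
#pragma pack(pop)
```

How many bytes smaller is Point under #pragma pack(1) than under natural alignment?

natural layout:
  @0: start_time [8B, align 8] → 8
  @8: cpu [10B, align 2] → 18
  @18: uid [1B, align 1] → 19
  +5 pad (align 8)
  @24: rss [8B, align 8] → 32
  @32: prio [8B, align 8] → 40
  @40: state [1B, align 1] → 41
  +3 pad (align 4)
  @44: pid [4B, align 4] → 48
  @48: gid [1B, align 1] → 49
  @49: refcount [1B, align 1] → 50
  @50: lock [2B, align 2] → 52
  +4 tail pad (align 8)
  size 56, align 8
packed(1) layout:
  @0: start_time [8B, align 1] → 8
  @8: cpu [10B, align 1] → 18
  @18: uid [1B, align 1] → 19
  @19: rss [8B, align 1] → 27
  @27: prio [8B, align 1] → 35
  @35: state [1B, align 1] → 36
  @36: pid [4B, align 1] → 40
  @40: gid [1B, align 1] → 41
  @41: refcount [1B, align 1] → 42
  @42: lock [2B, align 1] → 44
  size 44, align 1
56 − 44 = 12

12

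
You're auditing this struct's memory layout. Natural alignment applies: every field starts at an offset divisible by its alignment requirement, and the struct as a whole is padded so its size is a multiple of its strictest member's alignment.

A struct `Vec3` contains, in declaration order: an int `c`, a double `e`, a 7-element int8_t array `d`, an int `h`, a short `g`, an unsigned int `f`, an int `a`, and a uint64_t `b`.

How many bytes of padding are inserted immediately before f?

2

c at 0 (size 4, align 4) → ends 4
pad 4 to align 8 for e
e at 8 (size 8, align 8) → ends 16
d at 16 (size 7, align 1) → ends 23
pad 1 to align 4 for h
h at 24 (size 4, align 4) → ends 28
g at 28 (size 2, align 2) → ends 30
pad 2 to align 4 for f
f at 32 (size 4, align 4) → ends 36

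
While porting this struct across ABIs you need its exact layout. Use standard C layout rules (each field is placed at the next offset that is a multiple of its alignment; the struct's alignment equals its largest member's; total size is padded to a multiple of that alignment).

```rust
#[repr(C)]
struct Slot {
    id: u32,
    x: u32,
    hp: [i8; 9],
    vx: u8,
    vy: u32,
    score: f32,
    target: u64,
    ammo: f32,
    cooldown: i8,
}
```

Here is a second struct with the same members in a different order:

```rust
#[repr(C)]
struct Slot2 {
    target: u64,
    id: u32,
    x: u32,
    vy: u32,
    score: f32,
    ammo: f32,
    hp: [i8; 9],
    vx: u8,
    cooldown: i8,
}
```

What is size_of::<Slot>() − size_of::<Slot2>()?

8

id at 0 (size 4, align 4) → ends 4
x at 4 (size 4, align 4) → ends 8
hp at 8 (size 9, align 1) → ends 17
vx at 17 (size 1, align 1) → ends 18
pad 2 to align 4 for vy
vy at 20 (size 4, align 4) → ends 24
score at 24 (size 4, align 4) → ends 28
pad 4 to align 8 for target
target at 32 (size 8, align 8) → ends 40
ammo at 40 (size 4, align 4) → ends 44
cooldown at 44 (size 1, align 1) → ends 45
tail pad 3 to reach multiple of 8
total 48 bytes, alignment 8
— Slot2 —
target at 0 (size 8, align 8) → ends 8
id at 8 (size 4, align 4) → ends 12
x at 12 (size 4, align 4) → ends 16
vy at 16 (size 4, align 4) → ends 20
score at 20 (size 4, align 4) → ends 24
ammo at 24 (size 4, align 4) → ends 28
hp at 28 (size 9, align 1) → ends 37
vx at 37 (size 1, align 1) → ends 38
cooldown at 38 (size 1, align 1) → ends 39
tail pad 1 to reach multiple of 8
total 40 bytes, alignment 8
48 − 40 = 8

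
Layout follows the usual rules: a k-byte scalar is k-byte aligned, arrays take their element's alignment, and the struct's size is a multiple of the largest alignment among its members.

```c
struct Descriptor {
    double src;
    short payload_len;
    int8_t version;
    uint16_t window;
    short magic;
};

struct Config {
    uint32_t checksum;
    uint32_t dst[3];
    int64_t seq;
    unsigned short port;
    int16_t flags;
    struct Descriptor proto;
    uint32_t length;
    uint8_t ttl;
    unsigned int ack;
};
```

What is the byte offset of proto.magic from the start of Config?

46

Descriptor: src at 0 (size 8, align 8) → ends 8; payload_len at 8 (size 2, align 2) → ends 10; version at 10 (size 1, align 1) → ends 11; pad 1 to align 2 for window; window at 12 (size 2, align 2) → ends 14; magic at 14 (size 2, align 2) → ends 16; total 16 bytes, alignment 8
checksum at 0 (size 4, align 4) → ends 4
dst at 4 (size 12, align 4) → ends 16
seq at 16 (size 8, align 8) → ends 24
port at 24 (size 2, align 2) → ends 26
flags at 26 (size 2, align 2) → ends 28
pad 4 to align 8 for proto
proto at 32 (size 16, align 8) → ends 48
within Descriptor: magic at 14
32 + 14 = 46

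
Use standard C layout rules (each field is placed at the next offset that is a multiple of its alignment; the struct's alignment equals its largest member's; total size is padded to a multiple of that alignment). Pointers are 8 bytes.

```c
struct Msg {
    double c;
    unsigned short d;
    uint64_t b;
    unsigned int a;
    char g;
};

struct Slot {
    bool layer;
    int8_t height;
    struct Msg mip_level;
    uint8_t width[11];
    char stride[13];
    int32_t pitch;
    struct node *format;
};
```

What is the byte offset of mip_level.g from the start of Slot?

36

Msg: c at 0 (size 8, align 8) → ends 8; d at 8 (size 2, align 2) → ends 10; pad 6 to align 8 for b; b at 16 (size 8, align 8) → ends 24; a at 24 (size 4, align 4) → ends 28; g at 28 (size 1, align 1) → ends 29; tail pad 3 to reach multiple of 8; total 32 bytes, alignment 8
layer at 0 (size 1, align 1) → ends 1
height at 1 (size 1, align 1) → ends 2
pad 6 to align 8 for mip_level
mip_level at 8 (size 32, align 8) → ends 40
within Msg: g at 28
8 + 28 = 36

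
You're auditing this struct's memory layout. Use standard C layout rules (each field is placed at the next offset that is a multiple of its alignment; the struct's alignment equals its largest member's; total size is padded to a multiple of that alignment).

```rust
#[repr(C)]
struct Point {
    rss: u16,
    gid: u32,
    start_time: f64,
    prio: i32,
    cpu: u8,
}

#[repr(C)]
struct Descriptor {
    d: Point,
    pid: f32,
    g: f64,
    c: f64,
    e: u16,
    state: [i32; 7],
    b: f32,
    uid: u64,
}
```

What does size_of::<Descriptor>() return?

Point: 0..2  rss  (2B, 2-aligned); 2..4  -- padding (2B); 4..8  gid  (4B, 4-aligned); 8..16  start_time  (8B, 8-aligned); 16..20  prio  (4B, 4-aligned); 20..21  cpu  (1B, 1-aligned); 21..24  -- tail padding (3B); sizeof = 24, alignof = 8
0..24  d  (24B, 8-aligned)
24..28  pid  (4B, 4-aligned)
28..32  -- padding (4B)
32..40  g  (8B, 8-aligned)
40..48  c  (8B, 8-aligned)
48..50  e  (2B, 2-aligned)
50..52  -- padding (2B)
52..80  state  (28B, 4-aligned)
80..84  b  (4B, 4-aligned)
84..88  -- padding (4B)
88..96  uid  (8B, 8-aligned)
sizeof = 96, alignof = 8

96 bytes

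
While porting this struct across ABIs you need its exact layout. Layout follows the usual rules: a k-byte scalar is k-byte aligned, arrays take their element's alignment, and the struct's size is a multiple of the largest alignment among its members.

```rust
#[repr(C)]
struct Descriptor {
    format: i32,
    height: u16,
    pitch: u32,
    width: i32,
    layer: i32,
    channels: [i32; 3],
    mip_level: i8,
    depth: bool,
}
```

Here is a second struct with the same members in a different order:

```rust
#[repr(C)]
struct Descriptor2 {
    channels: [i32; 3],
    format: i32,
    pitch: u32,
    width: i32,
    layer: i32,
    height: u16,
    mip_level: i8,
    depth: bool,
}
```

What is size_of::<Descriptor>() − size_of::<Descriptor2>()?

@0: format [4B, align 4] → 4
@4: height [2B, align 2] → 6
+2 pad (align 4)
@8: pitch [4B, align 4] → 12
@12: width [4B, align 4] → 16
@16: layer [4B, align 4] → 20
@20: channels [12B, align 4] → 32
@32: mip_level [1B, align 1] → 33
@33: depth [1B, align 1] → 34
+2 tail pad (align 4)
size 36, align 4
— Descriptor2 —
@0: channels [12B, align 4] → 12
@12: format [4B, align 4] → 16
@16: pitch [4B, align 4] → 20
@20: width [4B, align 4] → 24
@24: layer [4B, align 4] → 28
@28: height [2B, align 2] → 30
@30: mip_level [1B, align 1] → 31
@31: depth [1B, align 1] → 32
size 32, align 4
36 − 32 = 4

4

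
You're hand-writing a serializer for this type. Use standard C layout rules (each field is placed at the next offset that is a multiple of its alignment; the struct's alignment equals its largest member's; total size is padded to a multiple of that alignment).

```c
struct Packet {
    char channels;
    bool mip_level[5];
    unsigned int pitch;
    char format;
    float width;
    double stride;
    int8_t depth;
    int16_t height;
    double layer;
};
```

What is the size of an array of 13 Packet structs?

@0: channels [1B, align 1] → 1
@1: mip_level [5B, align 1] → 6
+2 pad (align 4)
@8: pitch [4B, align 4] → 12
@12: format [1B, align 1] → 13
+3 pad (align 4)
@16: width [4B, align 4] → 20
+4 pad (align 8)
@24: stride [8B, align 8] → 32
@32: depth [1B, align 1] → 33
+1 pad (align 2)
@34: height [2B, align 2] → 36
+4 pad (align 8)
@40: layer [8B, align 8] → 48
size 48, align 8
array of 13: 13 × 48 = 624

624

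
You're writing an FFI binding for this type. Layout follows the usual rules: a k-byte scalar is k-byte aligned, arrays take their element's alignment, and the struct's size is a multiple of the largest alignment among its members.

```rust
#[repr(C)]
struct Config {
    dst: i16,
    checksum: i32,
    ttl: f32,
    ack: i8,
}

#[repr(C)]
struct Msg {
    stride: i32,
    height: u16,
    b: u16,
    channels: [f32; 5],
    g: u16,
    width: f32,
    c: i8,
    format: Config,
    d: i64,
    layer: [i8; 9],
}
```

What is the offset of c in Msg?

36

Config: 0..2  dst  (2B, 2-aligned); 2..4  -- padding (2B); 4..8  checksum  (4B, 4-aligned); 8..12  ttl  (4B, 4-aligned); 12..13  ack  (1B, 1-aligned); 13..16  -- tail padding (3B); sizeof = 16, alignof = 4
0..4  stride  (4B, 4-aligned)
4..6  height  (2B, 2-aligned)
6..8  b  (2B, 2-aligned)
8..28  channels  (20B, 4-aligned)
28..30  g  (2B, 2-aligned)
30..32  -- padding (2B)
32..36  width  (4B, 4-aligned)
36..37  c  (1B, 1-aligned)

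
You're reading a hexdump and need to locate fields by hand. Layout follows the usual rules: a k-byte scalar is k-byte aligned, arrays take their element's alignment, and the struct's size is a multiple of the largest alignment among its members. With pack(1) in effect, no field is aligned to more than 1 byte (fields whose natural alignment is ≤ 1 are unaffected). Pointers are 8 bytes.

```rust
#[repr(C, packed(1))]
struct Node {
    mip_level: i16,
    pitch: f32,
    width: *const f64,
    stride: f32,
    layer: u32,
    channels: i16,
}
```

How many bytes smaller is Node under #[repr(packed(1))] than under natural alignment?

natural layout:
  0..2  mip_level  (2B, 2-aligned)
  2..4  -- padding (2B)
  4..8  pitch  (4B, 4-aligned)
  8..16  width  (8B, 8-aligned)
  16..20  stride  (4B, 4-aligned)
  20..24  layer  (4B, 4-aligned)
  24..26  channels  (2B, 2-aligned)
  26..32  -- tail padding (6B)
  sizeof = 32, alignof = 8
packed(1) layout:
  0..2  mip_level  (2B, 1-aligned)
  2..6  pitch  (4B, 1-aligned)
  6..14  width  (8B, 1-aligned)
  14..18  stride  (4B, 1-aligned)
  18..22  layer  (4B, 1-aligned)
  22..24  channels  (2B, 1-aligned)
  sizeof = 24, alignof = 1
32 − 24 = 8

8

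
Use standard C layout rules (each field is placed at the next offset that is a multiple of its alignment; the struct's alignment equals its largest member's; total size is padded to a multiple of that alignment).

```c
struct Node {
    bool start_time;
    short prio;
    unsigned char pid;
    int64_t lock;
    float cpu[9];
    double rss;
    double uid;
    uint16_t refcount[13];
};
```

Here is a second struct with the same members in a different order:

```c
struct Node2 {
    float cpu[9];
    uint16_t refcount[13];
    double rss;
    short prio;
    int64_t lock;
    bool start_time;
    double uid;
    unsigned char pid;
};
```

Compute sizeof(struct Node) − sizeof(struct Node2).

-8

start_time at 0 (size 1, align 1) → ends 1
pad 1 to align 2 for prio
prio at 2 (size 2, align 2) → ends 4
pid at 4 (size 1, align 1) → ends 5
pad 3 to align 8 for lock
lock at 8 (size 8, align 8) → ends 16
cpu at 16 (size 36, align 4) → ends 52
pad 4 to align 8 for rss
rss at 56 (size 8, align 8) → ends 64
uid at 64 (size 8, align 8) → ends 72
refcount at 72 (size 26, align 2) → ends 98
tail pad 6 to reach multiple of 8
total 104 bytes, alignment 8
— Node2 —
cpu at 0 (size 36, align 4) → ends 36
refcount at 36 (size 26, align 2) → ends 62
pad 2 to align 8 for rss
rss at 64 (size 8, align 8) → ends 72
prio at 72 (size 2, align 2) → ends 74
pad 6 to align 8 for lock
lock at 80 (size 8, align 8) → ends 88
start_time at 88 (size 1, align 1) → ends 89
pad 7 to align 8 for uid
uid at 96 (size 8, align 8) → ends 104
pid at 104 (size 1, align 1) → ends 105
tail pad 7 to reach multiple of 8
total 112 bytes, alignment 8
104 − 112 = -8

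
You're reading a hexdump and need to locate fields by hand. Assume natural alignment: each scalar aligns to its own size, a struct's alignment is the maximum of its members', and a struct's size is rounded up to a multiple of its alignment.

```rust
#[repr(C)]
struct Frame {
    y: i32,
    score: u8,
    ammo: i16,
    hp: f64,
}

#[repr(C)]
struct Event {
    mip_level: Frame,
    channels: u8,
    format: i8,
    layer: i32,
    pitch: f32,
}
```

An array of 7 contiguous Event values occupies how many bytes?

Frame: y at 0 (size 4, align 4) → ends 4; score at 4 (size 1, align 1) → ends 5; pad 1 to align 2 for ammo; ammo at 6 (size 2, align 2) → ends 8; hp at 8 (size 8, align 8) → ends 16; total 16 bytes, alignment 8
mip_level at 0 (size 16, align 8) → ends 16
channels at 16 (size 1, align 1) → ends 17
format at 17 (size 1, align 1) → ends 18
pad 2 to align 4 for layer
layer at 20 (size 4, align 4) → ends 24
pitch at 24 (size 4, align 4) → ends 28
tail pad 4 to reach multiple of 8
total 32 bytes, alignment 8
array of 7: 7 × 32 = 224

224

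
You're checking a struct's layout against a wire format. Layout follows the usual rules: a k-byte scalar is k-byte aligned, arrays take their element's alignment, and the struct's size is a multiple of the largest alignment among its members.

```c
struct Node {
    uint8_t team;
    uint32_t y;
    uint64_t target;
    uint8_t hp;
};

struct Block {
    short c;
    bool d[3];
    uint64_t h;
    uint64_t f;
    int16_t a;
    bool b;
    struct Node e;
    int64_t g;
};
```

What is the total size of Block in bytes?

Node: @0: team [1B, align 1] → 1; +3 pad (align 4); @4: y [4B, align 4] → 8; @8: target [8B, align 8] → 16; @16: hp [1B, align 1] → 17; +7 tail pad (align 8); size 24, align 8
@0: c [2B, align 2] → 2
@2: d [3B, align 1] → 5
+3 pad (align 8)
@8: h [8B, align 8] → 16
@16: f [8B, align 8] → 24
@24: a [2B, align 2] → 26
@26: b [1B, align 1] → 27
+5 pad (align 8)
@32: e [24B, align 8] → 56
@56: g [8B, align 8] → 64
size 64, align 8

64 bytes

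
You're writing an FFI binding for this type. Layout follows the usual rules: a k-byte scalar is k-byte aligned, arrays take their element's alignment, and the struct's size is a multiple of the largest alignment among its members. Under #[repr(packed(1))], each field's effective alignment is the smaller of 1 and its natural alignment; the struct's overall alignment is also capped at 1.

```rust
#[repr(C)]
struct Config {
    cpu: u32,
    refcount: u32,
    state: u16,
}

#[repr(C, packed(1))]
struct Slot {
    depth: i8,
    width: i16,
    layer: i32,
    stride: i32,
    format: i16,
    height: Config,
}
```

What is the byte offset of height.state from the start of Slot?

21

Config: @0: cpu [4B, align 4] → 4; @4: refcount [4B, align 4] → 8; @8: state [2B, align 2] → 10; +2 tail pad (align 4); size 12, align 4
@0: depth [1B, align 1] → 1
@1: width [2B, align 1] → 3
@3: layer [4B, align 1] → 7
@7: stride [4B, align 1] → 11
@11: format [2B, align 1] → 13
@13: height [12B, align 1] → 25
within Config: state at 8
13 + 8 = 21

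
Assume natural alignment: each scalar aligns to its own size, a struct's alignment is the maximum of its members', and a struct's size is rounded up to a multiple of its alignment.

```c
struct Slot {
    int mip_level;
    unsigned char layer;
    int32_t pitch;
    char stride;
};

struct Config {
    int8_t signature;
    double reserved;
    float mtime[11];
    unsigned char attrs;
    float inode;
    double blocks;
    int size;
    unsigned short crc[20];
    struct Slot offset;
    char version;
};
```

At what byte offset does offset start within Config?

124

Slot: mip_level at 0 (size 4, align 4) → ends 4; layer at 4 (size 1, align 1) → ends 5; pad 3 to align 4 for pitch; pitch at 8 (size 4, align 4) → ends 12; stride at 12 (size 1, align 1) → ends 13; tail pad 3 to reach multiple of 4; total 16 bytes, alignment 4
signature at 0 (size 1, align 1) → ends 1
pad 7 to align 8 for reserved
reserved at 8 (size 8, align 8) → ends 16
mtime at 16 (size 44, align 4) → ends 60
attrs at 60 (size 1, align 1) → ends 61
pad 3 to align 4 for inode
inode at 64 (size 4, align 4) → ends 68
pad 4 to align 8 for blocks
blocks at 72 (size 8, align 8) → ends 80
size at 80 (size 4, align 4) → ends 84
crc at 84 (size 40, align 2) → ends 124
offset at 124 (size 16, align 4) → ends 140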